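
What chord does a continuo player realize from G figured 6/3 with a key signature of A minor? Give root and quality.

The figures 6/3 indicate a triad in first inversion.
In first inversion the root lies a sixth above the bass: a sixth above G in A minor is E.
The chord tones are G, B, E, giving E minor.

E minor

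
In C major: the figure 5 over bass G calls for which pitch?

D

Counting 4 letter steps above G lands on D; in C major, that letter is D.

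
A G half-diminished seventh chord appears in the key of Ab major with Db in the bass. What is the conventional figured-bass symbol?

Db is the fifth of G half-diminished seventh, so the chord is in second inversion.
A seventh chord in second inversion is figured 6/4/3, conventionally abbreviated 4/3.

4/3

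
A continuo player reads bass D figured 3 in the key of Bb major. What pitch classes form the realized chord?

The written figures 3 are shorthand for 5/3: the 5 is implied.
A third above D in this key is F.
A fifth above D in this key is A.
Together with the bass D, this spells D minor in root position.

D, F, A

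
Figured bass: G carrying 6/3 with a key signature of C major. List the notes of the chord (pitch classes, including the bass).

A third above G in this key is B.
A sixth above G in this key is E.
Together with the bass G, this spells E minor in first inversion.

G, B, E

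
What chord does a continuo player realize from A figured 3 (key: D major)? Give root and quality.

The figures 3 indicate a triad in root position.
In root position the bass is the root, so the root is A.
The chord tones are A, C#, E, giving A major.

A major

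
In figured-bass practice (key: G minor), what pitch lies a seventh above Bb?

Counting 6 letter steps above Bb lands on A; in G minor, that letter is A.

A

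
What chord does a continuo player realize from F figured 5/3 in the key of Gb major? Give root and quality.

The figures 5/3 indicate a triad in root position.
In root position the bass is the root, so the root is F.
The chord tones are F, Ab, Cb, giving F diminished.

F diminished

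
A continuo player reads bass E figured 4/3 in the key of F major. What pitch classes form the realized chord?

The written figures 4/3 are shorthand for 6/4/3: the 6 is implied.
A third above E in this key is G.
A fourth above E in this key is A.
A sixth above E in this key is C.
Together with the bass E, this spells A minor seventh in second inversion.

E, G, A, C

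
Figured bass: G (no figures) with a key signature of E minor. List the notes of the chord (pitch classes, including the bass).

G, B, D

An unfigured bass implies 5/3.
A third above G in this key is B.
A fifth above G in this key is D.
Together with the bass G, this spells G major in root position.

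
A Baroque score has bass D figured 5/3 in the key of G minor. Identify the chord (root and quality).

D minor

The figures 5/3 indicate a triad in root position.
In root position the bass is the root, so the root is D.
The chord tones are D, F, A, giving D minor.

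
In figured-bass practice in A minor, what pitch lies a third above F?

Counting 2 letter steps above F lands on A; in A minor, that letter is A.

A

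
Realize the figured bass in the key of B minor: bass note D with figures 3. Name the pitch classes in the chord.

D, F#, A

The written figures 3 are shorthand for 5/3: the 5 is implied.
A third above D in this key is F#.
A fifth above D in this key is A.
Together with the bass D, this spells D major in root position.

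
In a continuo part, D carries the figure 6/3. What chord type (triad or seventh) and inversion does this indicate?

triad, first inversion

Intervals of 6/3 above the bass form a triad; the bass is the third, so this is first inversion.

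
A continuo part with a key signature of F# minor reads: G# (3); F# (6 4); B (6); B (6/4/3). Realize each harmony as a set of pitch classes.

G# (5/3): G#, B, D.
F# (6/4): F#, B, D.
B (6/3): B, D, G#.
B (6/4/3): B, D, E, G#.

G#, B, D | F#, B, D | B, D, G# | B, D, E, G#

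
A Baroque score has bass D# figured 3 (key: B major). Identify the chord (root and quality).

The figures 3 indicate a triad in root position.
In root position the bass is the root, so the root is D#.
The chord tones are D#, F#, A#, giving D# minor.

D# minor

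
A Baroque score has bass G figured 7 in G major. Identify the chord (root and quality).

The figures 7 indicate a seventh chord in root position.
In root position the bass is the root, so the root is G.
The chord tones are G, B, D, F#, giving G major seventh.

G major seventh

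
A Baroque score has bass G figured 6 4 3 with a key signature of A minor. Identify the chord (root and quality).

The figures 6 4 3 indicate a seventh chord in second inversion.
In second inversion the root lies a fourth above the bass: a fourth above G in A minor is C.
The chord tones are G, B, C, E, giving C major seventh.

C major seventh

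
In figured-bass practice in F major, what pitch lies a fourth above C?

Counting 3 letter steps above C lands on F; in F major, that letter is F.

F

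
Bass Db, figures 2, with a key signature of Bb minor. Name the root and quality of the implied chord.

The figures 2 indicate a seventh chord in third inversion.
In third inversion the root lies a second above the bass: a second above Db in Bb minor is Eb.
The chord tones are Db, Eb, Gb, Bb, giving Eb minor seventh.

Eb minor seventh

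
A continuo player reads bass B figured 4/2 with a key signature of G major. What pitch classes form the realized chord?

B, C, E, G

The written figures 4/2 are shorthand for 6/4/2: the 6 is implied.
A second above B in this key is C.
A fourth above B in this key is E.
A sixth above B in this key is G.
Together with the bass B, this spells C major seventh in third inversion.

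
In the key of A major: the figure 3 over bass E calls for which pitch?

G#

Counting 2 letter steps above E lands on G; in A major, that letter is G#.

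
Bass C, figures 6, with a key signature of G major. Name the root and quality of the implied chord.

A minor

The figures 6 indicate a triad in first inversion.
In first inversion the root lies a sixth above the bass: a sixth above C in G major is A.
The chord tones are C, E, A, giving A minor.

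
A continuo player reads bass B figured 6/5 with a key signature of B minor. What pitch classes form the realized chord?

B, D, F#, G

The written figures 6/5 are shorthand for 6/5/3: the 3 is implied.
A third above B in this key is D.
A fifth above B in this key is F#.
A sixth above B in this key is G.
Together with the bass B, this spells G major seventh in first inversion.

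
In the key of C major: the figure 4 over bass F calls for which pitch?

Counting 3 letter steps above F lands on B; in C major, that letter is B.

B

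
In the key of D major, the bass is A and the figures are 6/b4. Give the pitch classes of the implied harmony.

A, Db, F#

A fourth above A in this key is D, lowered to Db by the flat.
A sixth above A in this key is F#.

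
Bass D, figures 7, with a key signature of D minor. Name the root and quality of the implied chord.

D minor seventh

The figures 7 indicate a seventh chord in root position.
In root position the bass is the root, so the root is D.
The chord tones are D, F, A, C, giving D minor seventh.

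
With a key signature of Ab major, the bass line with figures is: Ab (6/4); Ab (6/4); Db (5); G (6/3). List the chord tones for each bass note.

Ab (6/4): Ab, Db, F.
Ab (6/4): Ab, Db, F.
Db (5/3): Db, F, Ab.
G (6/3): G, Bb, Eb.

Ab, Db, F | Ab, Db, F | Db, F, Ab | G, Bb, Eb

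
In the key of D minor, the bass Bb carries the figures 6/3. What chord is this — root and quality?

The figures 6/3 indicate a triad in first inversion.
In first inversion the root lies a sixth above the bass: a sixth above Bb in D minor is G.
The chord tones are Bb, D, G, giving G minor.

G minor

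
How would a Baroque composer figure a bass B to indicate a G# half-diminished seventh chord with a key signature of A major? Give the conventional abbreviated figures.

6/5

B is the third of G# half-diminished seventh, so the chord is in first inversion.
A seventh chord in first inversion is figured 6/5/3, conventionally abbreviated 6/5.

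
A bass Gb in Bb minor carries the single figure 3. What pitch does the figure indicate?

Counting 2 letter steps above Gb lands on B; in Bb minor, that letter is Bb.

Bb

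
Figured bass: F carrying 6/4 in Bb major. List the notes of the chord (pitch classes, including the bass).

F, Bb, D

A fourth above F in this key is Bb.
A sixth above F in this key is D.
Together with the bass F, this spells Bb major in second inversion.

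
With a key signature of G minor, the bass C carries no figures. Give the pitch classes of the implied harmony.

C, Eb, G

An unfigured bass implies 5/3.
A third above C in this key is Eb.
A fifth above C in this key is G.
Together with the bass C, this spells C minor in root position.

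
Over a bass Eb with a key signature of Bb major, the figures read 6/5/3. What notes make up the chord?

A third above Eb in this key is G.
A fifth above Eb in this key is Bb.
A sixth above Eb in this key is C.
Together with the bass Eb, this spells C minor seventh in first inversion.

Eb, G, Bb, C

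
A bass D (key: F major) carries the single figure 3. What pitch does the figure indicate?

F

Counting 2 letter steps above D lands on F; in F major, that letter is F.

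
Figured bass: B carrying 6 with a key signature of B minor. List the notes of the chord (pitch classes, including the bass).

The written figures 6 are shorthand for 6/3: the 3 is implied.
A third above B in this key is D.
A sixth above B in this key is G.
Together with the bass B, this spells G major in first inversion.

B, D, G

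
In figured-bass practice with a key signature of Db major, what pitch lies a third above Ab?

Counting 2 letter steps above Ab lands on C; in Db major, that letter is C.

C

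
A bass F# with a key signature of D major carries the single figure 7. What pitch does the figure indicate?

E

Counting 6 letter steps above F# lands on E; in D major, that letter is E.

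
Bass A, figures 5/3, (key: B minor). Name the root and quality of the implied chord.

The figures 5/3 indicate a triad in root position.
In root position the bass is the root, so the root is A.
The chord tones are A, C#, E, giving A major.

A major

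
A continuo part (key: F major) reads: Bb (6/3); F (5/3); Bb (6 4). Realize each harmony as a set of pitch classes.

Bb, D, G | F, A, C | Bb, E, G

Bb (6/3): Bb, D, G.
F (5/3): F, A, C.
Bb (6/4): Bb, E, G.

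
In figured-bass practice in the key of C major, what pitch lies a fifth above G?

Counting 4 letter steps above G lands on D; in C major, that letter is D.

D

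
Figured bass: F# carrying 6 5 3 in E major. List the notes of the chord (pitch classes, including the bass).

A third above F# in this key is A.
A fifth above F# in this key is C#.
A sixth above F# in this key is D#.
Together with the bass F#, this spells D# half-diminished seventh in first inversion.

F#, A, C#, D#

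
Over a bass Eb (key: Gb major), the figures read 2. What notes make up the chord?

Eb, F, Ab, Cb

The written figures 2 are shorthand for 6/4/2: the 6/4 are implied.
A second above Eb in this key is F.
A fourth above Eb in this key is Ab.
A sixth above Eb in this key is Cb.
Together with the bass Eb, this spells F half-diminished seventh in third inversion.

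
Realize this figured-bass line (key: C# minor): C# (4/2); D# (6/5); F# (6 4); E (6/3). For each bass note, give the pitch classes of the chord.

C#, D#, F#, A | D#, F#, A, B | F#, B, D# | E, G#, C#

C# (6/4/2): C#, D#, F#, A.
D# (6/5/3): D#, F#, A, B.
F# (6/4): F#, B, D#.
E (6/3): E, G#, C#.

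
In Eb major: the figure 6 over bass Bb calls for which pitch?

G

Counting 5 letter steps above Bb lands on G; in Eb major, that letter is G.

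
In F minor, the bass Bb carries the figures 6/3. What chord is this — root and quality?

The figures 6/3 indicate a triad in first inversion.
In first inversion the root lies a sixth above the bass: a sixth above Bb in F minor is G.
The chord tones are Bb, Db, G, giving G diminished.

G diminished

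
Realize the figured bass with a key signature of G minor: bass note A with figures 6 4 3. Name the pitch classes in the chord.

A, C, D, F

A third above A in this key is C.
A fourth above A in this key is D.
A sixth above A in this key is F.
Together with the bass A, this spells D minor seventh in second inversion.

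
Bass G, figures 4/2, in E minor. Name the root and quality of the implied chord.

A minor seventh

The figures 4/2 indicate a seventh chord in third inversion.
In third inversion the root lies a second above the bass: a second above G in E minor is A.
The chord tones are G, A, C, E, giving A minor seventh.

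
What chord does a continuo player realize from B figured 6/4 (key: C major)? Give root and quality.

E minor

The figures 6/4 indicate a triad in second inversion.
In second inversion the root lies a fourth above the bass: a fourth above B in C major is E.
The chord tones are B, E, G, giving E minor.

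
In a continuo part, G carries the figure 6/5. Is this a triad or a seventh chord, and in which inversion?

seventh chord, first inversion

6/5 is shorthand for 6/5/3.
Intervals of 6/5/3 above the bass form a seventh chord; the bass is the third, so this is first inversion.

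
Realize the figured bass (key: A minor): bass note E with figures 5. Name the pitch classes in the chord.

The written figures 5 are shorthand for 5/3: the 3 is implied.
A third above E in this key is G.
A fifth above E in this key is B.
Together with the bass E, this spells E minor in root position.

E, G, B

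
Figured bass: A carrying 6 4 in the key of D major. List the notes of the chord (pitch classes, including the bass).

A fourth above A in this key is D.
A sixth above A in this key is F#.
Together with the bass A, this spells D major in second inversion.

A, D, F#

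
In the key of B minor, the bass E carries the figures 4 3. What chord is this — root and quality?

A dominant seventh

The figures 4 3 indicate a seventh chord in second inversion.
In second inversion the root lies a fourth above the bass: a fourth above E in B minor is A.
The chord tones are E, G, A, C#, giving A dominant seventh.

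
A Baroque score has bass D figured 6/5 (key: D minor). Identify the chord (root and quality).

The figures 6/5 indicate a seventh chord in first inversion.
In first inversion the root lies a sixth above the bass: a sixth above D in D minor is Bb.
The chord tones are D, F, A, Bb, giving Bb major seventh.

Bb major seventh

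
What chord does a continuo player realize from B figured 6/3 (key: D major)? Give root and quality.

G major

The figures 6/3 indicate a triad in first inversion.
In first inversion the root lies a sixth above the bass: a sixth above B in D major is G.
The chord tones are B, D, G, giving G major.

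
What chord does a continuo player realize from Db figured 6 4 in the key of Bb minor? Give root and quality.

The figures 6 4 indicate a triad in second inversion.
In second inversion the root lies a fourth above the bass: a fourth above Db in Bb minor is Gb.
The chord tones are Db, Gb, Bb, giving Gb major.

Gb major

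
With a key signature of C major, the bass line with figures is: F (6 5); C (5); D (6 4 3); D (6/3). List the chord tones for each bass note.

F, A, C, D | C, E, G | D, F, G, B | D, F, B

F (6/5/3): F, A, C, D.
C (5/3): C, E, G.
D (6/4/3): D, F, G, B.
D (6/3): D, F, B.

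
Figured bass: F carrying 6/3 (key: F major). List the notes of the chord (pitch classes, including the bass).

F, A, D

A third above F in this key is A.
A sixth above F in this key is D.
Together with the bass F, this spells D minor in first inversion.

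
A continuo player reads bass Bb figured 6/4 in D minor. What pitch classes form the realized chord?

Bb, E, G

A fourth above Bb in this key is E.
A sixth above Bb in this key is G.
Together with the bass Bb, this spells E diminished in second inversion.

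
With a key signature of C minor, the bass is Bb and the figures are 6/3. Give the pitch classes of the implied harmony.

A third above Bb in this key is D.
A sixth above Bb in this key is G.
Together with the bass Bb, this spells G minor in first inversion.

Bb, D, G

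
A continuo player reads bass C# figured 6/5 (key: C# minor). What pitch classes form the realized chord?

The written figures 6/5 are shorthand for 6/5/3: the 3 is implied.
A third above C# in this key is E.
A fifth above C# in this key is G#.
A sixth above C# in this key is A.
Together with the bass C#, this spells A major seventh in first inversion.

C#, E, G#, A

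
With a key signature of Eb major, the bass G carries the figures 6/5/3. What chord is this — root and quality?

The figures 6/5/3 indicate a seventh chord in first inversion.
In first inversion the root lies a sixth above the bass: a sixth above G in Eb major is Eb.
The chord tones are G, Bb, D, Eb, giving Eb major seventh.

Eb major seventh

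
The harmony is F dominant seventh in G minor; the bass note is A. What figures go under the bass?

A is the third of F dominant seventh, so the chord is in first inversion.
A seventh chord in first inversion is figured 6/5/3, conventionally abbreviated 6/5.

6/5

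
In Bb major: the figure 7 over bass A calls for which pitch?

G

Counting 6 letter steps above A lands on G; in Bb major, that letter is G.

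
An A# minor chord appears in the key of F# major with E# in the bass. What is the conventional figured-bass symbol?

6/4

E# is the fifth of A# minor, so the chord is in second inversion.
A triad in second inversion is figured 6/4, conventionally abbreviated 6/4.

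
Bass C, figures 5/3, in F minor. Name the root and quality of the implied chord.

C minor

The figures 5/3 indicate a triad in root position.
In root position the bass is the root, so the root is C.
The chord tones are C, Eb, G, giving C minor.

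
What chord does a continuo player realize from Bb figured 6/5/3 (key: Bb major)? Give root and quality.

G minor seventh

The figures 6/5/3 indicate a seventh chord in first inversion.
In first inversion the root lies a sixth above the bass: a sixth above Bb in Bb major is G.
The chord tones are Bb, D, F, G, giving G minor seventh.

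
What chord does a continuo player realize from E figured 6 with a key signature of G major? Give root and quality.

The figures 6 indicate a triad in first inversion.
In first inversion the root lies a sixth above the bass: a sixth above E in G major is C.
The chord tones are E, G, C, giving C major.

C major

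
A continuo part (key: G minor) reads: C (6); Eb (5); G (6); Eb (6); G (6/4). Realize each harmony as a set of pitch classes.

C, Eb, A | Eb, G, Bb | G, Bb, Eb | Eb, G, C | G, C, Eb

C (6/3): C, Eb, A.
Eb (5/3): Eb, G, Bb.
G (6/3): G, Bb, Eb.
Eb (6/3): Eb, G, C.
G (6/4): G, C, Eb.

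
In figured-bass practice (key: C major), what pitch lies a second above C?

D

Counting 1 letter step above C lands on D; in C major, that letter is D.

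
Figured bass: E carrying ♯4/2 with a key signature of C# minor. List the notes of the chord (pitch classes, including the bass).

The written figures ♯4/2 are shorthand for 6/4/2: the 6 is implied.
A second above E in this key is F#.
A fourth above E in this key is A, raised to A# by the sharp.
A sixth above E in this key is C#.
Together with the bass E, this spells F# dominant seventh in third inversion.

E, F#, A#, C#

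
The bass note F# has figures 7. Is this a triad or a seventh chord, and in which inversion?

7 is shorthand for 7/5/3.
Intervals of 7/5/3 above the bass form a seventh chord; the bass is the root, so this is root position.

seventh chord, root position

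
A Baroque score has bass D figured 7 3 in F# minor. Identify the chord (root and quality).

The figures 7 3 indicate a seventh chord in root position.
In root position the bass is the root, so the root is D.
The chord tones are D, F#, A, C#, giving D major seventh.

D major seventh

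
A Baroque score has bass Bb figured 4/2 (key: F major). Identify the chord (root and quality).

C dominant seventh

The figures 4/2 indicate a seventh chord in third inversion.
In third inversion the root lies a second above the bass: a second above Bb in F major is C.
The chord tones are Bb, C, E, G, giving C dominant seventh.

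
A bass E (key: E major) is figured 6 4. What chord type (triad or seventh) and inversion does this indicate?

triad, second inversion

Intervals of 6/4 above the bass form a triad; the bass is the fifth, so this is second inversion.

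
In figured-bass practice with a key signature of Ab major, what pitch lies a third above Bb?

Counting 2 letter steps above Bb lands on D; in Ab major, that letter is Db.

Db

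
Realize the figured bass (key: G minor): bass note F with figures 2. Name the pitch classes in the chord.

The written figures 2 are shorthand for 6/4/2: the 6/4 are implied.
A second above F in this key is G.
A fourth above F in this key is Bb.
A sixth above F in this key is D.
Together with the bass F, this spells G minor seventh in third inversion.

F, G, Bb, D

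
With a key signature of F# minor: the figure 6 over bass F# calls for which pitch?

Counting 5 letter steps above F# lands on D; in F# minor, that letter is D.

D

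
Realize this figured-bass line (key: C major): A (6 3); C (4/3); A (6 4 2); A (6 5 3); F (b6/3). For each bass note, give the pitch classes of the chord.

A, C, F | C, E, F, A | A, B, D, F | A, C, E, F | F, A, Db

A (6/3): A, C, F.
C (6/4/3): C, E, F, A.
A (6/4/2): A, B, D, F.
A (6/5/3): A, C, E, F.
F (b6/3): F, A, Db.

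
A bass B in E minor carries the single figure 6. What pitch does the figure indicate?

G

Counting 5 letter steps above B lands on G; in E minor, that letter is G.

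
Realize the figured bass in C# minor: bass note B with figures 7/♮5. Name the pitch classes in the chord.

The written figures 7/♮5 are shorthand for 7/5/3: the 3 is implied.
A third above B in this key is D#.
A fifth above B in this key is F#, made natural (F) by the ♮ figure.
A seventh above B in this key is A.

B, D#, F, A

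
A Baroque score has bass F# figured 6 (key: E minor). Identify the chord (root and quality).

The figures 6 indicate a triad in first inversion.
In first inversion the root lies a sixth above the bass: a sixth above F# in E minor is D.
The chord tones are F#, A, D, giving D major.

D major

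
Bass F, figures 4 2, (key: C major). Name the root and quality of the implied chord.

G dominant seventh

The figures 4 2 indicate a seventh chord in third inversion.
In third inversion the root lies a second above the bass: a second above F in C major is G.
The chord tones are F, G, B, D, giving G dominant seventh.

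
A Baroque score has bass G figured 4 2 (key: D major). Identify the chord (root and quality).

The figures 4 2 indicate a seventh chord in third inversion.
In third inversion the root lies a second above the bass: a second above G in D major is A.
The chord tones are G, A, C#, E, giving A dominant seventh.

A dominant seventh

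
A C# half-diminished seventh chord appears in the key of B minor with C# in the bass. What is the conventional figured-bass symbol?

C# is the root of C# half-diminished seventh, so the chord is in root position.
A seventh chord in root position is figured 7/5/3, conventionally abbreviated 7.

7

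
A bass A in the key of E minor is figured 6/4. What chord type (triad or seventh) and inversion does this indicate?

triad, second inversion

Intervals of 6/4 above the bass form a triad; the bass is the fifth, so this is second inversion.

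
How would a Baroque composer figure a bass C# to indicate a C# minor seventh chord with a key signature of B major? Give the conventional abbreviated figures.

C# is the root of C# minor seventh, so the chord is in root position.
A seventh chord in root position is figured 7/5/3, conventionally abbreviated 7.

7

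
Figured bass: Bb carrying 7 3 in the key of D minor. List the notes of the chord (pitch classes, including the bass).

Bb, D, F, A

The written figures 7 3 are shorthand for 7/5/3: the 5 is implied.
A third above Bb in this key is D.
A fifth above Bb in this key is F.
A seventh above Bb in this key is A.
Together with the bass Bb, this spells Bb major seventh in root position.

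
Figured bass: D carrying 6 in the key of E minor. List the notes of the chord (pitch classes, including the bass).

The written figures 6 are shorthand for 6/3: the 3 is implied.
A third above D in this key is F#.
A sixth above D in this key is B.
Together with the bass D, this spells B minor in first inversion.

D, F#, B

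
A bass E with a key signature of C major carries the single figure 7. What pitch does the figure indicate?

D

Counting 6 letter steps above E lands on D; in C major, that letter is D.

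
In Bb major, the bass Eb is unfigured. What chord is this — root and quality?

Eb major

An unfigured bass indicates a triad in root position.
In root position the bass is the root, so the root is Eb.
The chord tones are Eb, G, Bb, giving Eb major.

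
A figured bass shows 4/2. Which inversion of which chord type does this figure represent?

4/2 is shorthand for 6/4/2.
Intervals of 6/4/2 above the bass form a seventh chord; the bass is the seventh, so this is third inversion.

seventh chord, third inversion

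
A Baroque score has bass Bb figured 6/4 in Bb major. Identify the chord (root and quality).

Eb major

The figures 6/4 indicate a triad in second inversion.
In second inversion the root lies a fourth above the bass: a fourth above Bb in Bb major is Eb.
The chord tones are Bb, Eb, G, giving Eb major.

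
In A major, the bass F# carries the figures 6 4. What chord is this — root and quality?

The figures 6 4 indicate a triad in second inversion.
In second inversion the root lies a fourth above the bass: a fourth above F# in A major is B.
The chord tones are F#, B, D, giving B minor.

B minor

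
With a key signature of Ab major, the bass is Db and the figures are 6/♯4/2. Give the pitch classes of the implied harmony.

A second above Db in this key is Eb.
A fourth above Db in this key is G, raised to G# by the sharp.
A sixth above Db in this key is Bb.

Db, Eb, G#, Bb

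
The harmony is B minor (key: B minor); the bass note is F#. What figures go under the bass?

6/4

F# is the fifth of B minor, so the chord is in second inversion.
A triad in second inversion is figured 6/4, conventionally abbreviated 6/4.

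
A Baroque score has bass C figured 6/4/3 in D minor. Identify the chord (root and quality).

F major seventh

The figures 6/4/3 indicate a seventh chord in second inversion.
In second inversion the root lies a fourth above the bass: a fourth above C in D minor is F.
The chord tones are C, E, F, A, giving F major seventh.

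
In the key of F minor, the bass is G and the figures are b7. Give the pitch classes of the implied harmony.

G, Bb, Db, Fb

The written figures b7 are shorthand for 7/5/3: the 5/3 are implied.
A third above G in this key is Bb.
A fifth above G in this key is Db.
A seventh above G in this key is F, lowered to Fb by the flat.
Together with the bass G, this spells G diminished seventh in root position.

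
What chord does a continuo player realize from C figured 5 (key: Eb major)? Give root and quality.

C minor

The figures 5 indicate a triad in root position.
In root position the bass is the root, so the root is C.
The chord tones are C, Eb, G, giving C minor.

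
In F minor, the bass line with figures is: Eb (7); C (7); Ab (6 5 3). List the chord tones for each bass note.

Eb (7/5/3): Eb, G, Bb, Db.
C (7/5/3): C, Eb, G, Bb.
Ab (6/5/3): Ab, C, Eb, F.

Eb, G, Bb, Db | C, Eb, G, Bb | Ab, C, Eb, F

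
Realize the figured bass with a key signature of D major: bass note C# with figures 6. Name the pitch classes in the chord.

The written figures 6 are shorthand for 6/3: the 3 is implied.
A third above C# in this key is E.
A sixth above C# in this key is A.
Together with the bass C#, this spells A major in first inversion.

C#, E, A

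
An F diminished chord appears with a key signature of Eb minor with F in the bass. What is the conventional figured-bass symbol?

no figures

F is the root of F diminished, so the chord is in root position.
A triad in root position is figured 5/3, conventionally abbreviated (no figures — root-position triad).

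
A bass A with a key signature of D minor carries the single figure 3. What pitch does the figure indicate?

C

Counting 2 letter steps above A lands on C; in D minor, that letter is C.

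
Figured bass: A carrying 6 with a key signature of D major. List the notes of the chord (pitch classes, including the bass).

The written figures 6 are shorthand for 6/3: the 3 is implied.
A third above A in this key is C#.
A sixth above A in this key is F#.
Together with the bass A, this spells F# minor in first inversion.

A, C#, F#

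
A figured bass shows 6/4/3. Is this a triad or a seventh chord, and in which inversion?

Intervals of 6/4/3 above the bass form a seventh chord; the bass is the fifth, so this is second inversion.

seventh chord, second inversion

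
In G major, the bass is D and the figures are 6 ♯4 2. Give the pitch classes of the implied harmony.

A second above D in this key is E.
A fourth above D in this key is G, raised to G# by the sharp.
A sixth above D in this key is B.
Together with the bass D, this spells E dominant seventh in third inversion.

D, E, G#, B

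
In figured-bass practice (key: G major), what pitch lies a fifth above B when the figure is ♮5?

F

Counting 4 letter steps above B lands on F; in G major, that letter is F#.
The ♮5 figure makes it natural, giving F.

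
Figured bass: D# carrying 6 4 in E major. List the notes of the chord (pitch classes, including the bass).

A fourth above D# in this key is G#.
A sixth above D# in this key is B.
Together with the bass D#, this spells G# minor in second inversion.

D#, G#, B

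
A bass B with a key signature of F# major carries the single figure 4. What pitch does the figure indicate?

Counting 3 letter steps above B lands on E; in F# major, that letter is E#.

E#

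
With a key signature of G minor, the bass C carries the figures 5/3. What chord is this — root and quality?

C minor

The figures 5/3 indicate a triad in root position.
In root position the bass is the root, so the root is C.
The chord tones are C, Eb, G, giving C minor.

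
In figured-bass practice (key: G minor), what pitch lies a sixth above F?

Counting 5 letter steps above F lands on D; in G minor, that letter is D.

D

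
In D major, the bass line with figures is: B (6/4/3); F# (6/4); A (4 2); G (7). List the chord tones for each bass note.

B, D, E, G | F#, B, D | A, B, D, F# | G, B, D, F#

B (6/4/3): B, D, E, G.
F# (6/4): F#, B, D.
A (6/4/2): A, B, D, F#.
G (7/5/3): G, B, D, F#.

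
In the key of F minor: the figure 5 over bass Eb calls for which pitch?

Bb

Counting 4 letter steps above Eb lands on B; in F minor, that letter is Bb.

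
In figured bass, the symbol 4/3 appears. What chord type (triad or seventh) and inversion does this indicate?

seventh chord, second inversion

4/3 is shorthand for 6/4/3.
Intervals of 6/4/3 above the bass form a seventh chord; the bass is the fifth, so this is second inversion.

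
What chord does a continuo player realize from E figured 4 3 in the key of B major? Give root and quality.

The figures 4 3 indicate a seventh chord in second inversion.
In second inversion the root lies a fourth above the bass: a fourth above E in B major is A#.
The chord tones are E, G#, A#, C#, giving A# half-diminished seventh.

A# half-diminished seventh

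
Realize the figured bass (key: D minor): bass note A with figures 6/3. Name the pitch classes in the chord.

A, C, F

A third above A in this key is C.
A sixth above A in this key is F.
Together with the bass A, this spells F major in first inversion.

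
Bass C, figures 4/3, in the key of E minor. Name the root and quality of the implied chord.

The figures 4/3 indicate a seventh chord in second inversion.
In second inversion the root lies a fourth above the bass: a fourth above C in E minor is F#.
The chord tones are C, E, F#, A, giving F# half-diminished seventh.

F# half-diminished seventh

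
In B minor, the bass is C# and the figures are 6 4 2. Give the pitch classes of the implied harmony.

A second above C# in this key is D.
A fourth above C# in this key is F#.
A sixth above C# in this key is A.
Together with the bass C#, this spells D major seventh in third inversion.

C#, D, F#, A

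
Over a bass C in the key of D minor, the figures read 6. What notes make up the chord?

C, E, A

The written figures 6 are shorthand for 6/3: the 3 is implied.
A third above C in this key is E.
A sixth above C in this key is A.
Together with the bass C, this spells A minor in first inversion.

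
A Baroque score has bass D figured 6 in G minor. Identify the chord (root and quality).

The figures 6 indicate a triad in first inversion.
In first inversion the root lies a sixth above the bass: a sixth above D in G minor is Bb.
The chord tones are D, F, Bb, giving Bb major.

Bb major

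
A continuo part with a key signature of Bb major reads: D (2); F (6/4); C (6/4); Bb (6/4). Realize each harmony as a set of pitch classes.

D (6/4/2): D, Eb, G, Bb.
F (6/4): F, Bb, D.
C (6/4): C, F, A.
Bb (6/4): Bb, Eb, G.

D, Eb, G, Bb | F, Bb, D | C, F, A | Bb, Eb, G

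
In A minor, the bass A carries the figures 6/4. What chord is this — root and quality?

D minor

The figures 6/4 indicate a triad in second inversion.
In second inversion the root lies a fourth above the bass: a fourth above A in A minor is D.
The chord tones are A, D, F, giving D minor.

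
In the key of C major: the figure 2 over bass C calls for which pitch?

D

Counting 1 letter step above C lands on D; in C major, that letter is D.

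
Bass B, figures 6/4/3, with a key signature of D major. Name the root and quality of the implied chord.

The figures 6/4/3 indicate a seventh chord in second inversion.
In second inversion the root lies a fourth above the bass: a fourth above B in D major is E.
The chord tones are B, D, E, G, giving E minor seventh.

E minor seventh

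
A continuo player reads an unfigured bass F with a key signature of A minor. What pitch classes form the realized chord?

F, A, C

An unfigured bass implies 5/3.
A third above F in this key is A.
A fifth above F in this key is C.
Together with the bass F, this spells F major in root position.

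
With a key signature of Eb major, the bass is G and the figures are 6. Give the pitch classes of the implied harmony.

G, Bb, Eb

The written figures 6 are shorthand for 6/3: the 3 is implied.
A third above G in this key is Bb.
A sixth above G in this key is Eb.
Together with the bass G, this spells Eb major in first inversion.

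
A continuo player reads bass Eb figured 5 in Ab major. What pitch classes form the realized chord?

Eb, G, Bb

The written figures 5 are shorthand for 5/3: the 3 is implied.
A third above Eb in this key is G.
A fifth above Eb in this key is Bb.
Together with the bass Eb, this spells Eb major in root position.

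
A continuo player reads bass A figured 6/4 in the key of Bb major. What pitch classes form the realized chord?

A fourth above A in this key is D.
A sixth above A in this key is F.
Together with the bass A, this spells D minor in second inversion.

A, D, F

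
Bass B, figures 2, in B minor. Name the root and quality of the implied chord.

The figures 2 indicate a seventh chord in third inversion.
In third inversion the root lies a second above the bass: a second above B in B minor is C#.
The chord tones are B, C#, E, G, giving C# half-diminished seventh.

C# half-diminished seventh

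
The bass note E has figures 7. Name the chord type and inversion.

seventh chord, root position

7 is shorthand for 7/5/3.
Intervals of 7/5/3 above the bass form a seventh chord; the bass is the root, so this is root position.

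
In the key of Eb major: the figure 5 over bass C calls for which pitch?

Counting 4 letter steps above C lands on G; in Eb major, that letter is G.

G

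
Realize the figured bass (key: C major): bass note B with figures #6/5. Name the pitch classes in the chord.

B, D, F, G#

The written figures #6/5 are shorthand for 6/5/3: the 3 is implied.
A third above B in this key is D.
A fifth above B in this key is F.
A sixth above B in this key is G, raised to G# by the sharp.
Together with the bass B, this spells G# diminished seventh in first inversion.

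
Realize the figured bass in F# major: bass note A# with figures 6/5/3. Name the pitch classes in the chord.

A#, C#, E#, F#

A third above A# in this key is C#.
A fifth above A# in this key is E#.
A sixth above A# in this key is F#.
Together with the bass A#, this spells F# major seventh in first inversion.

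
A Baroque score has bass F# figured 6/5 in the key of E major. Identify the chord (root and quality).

D# half-diminished seventh

The figures 6/5 indicate a seventh chord in first inversion.
In first inversion the root lies a sixth above the bass: a sixth above F# in E major is D#.
The chord tones are F#, A, C#, D#, giving D# half-diminished seventh.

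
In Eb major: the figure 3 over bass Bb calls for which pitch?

D

Counting 2 letter steps above Bb lands on D; in Eb major, that letter is D.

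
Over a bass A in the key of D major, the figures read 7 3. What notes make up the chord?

The written figures 7 3 are shorthand for 7/5/3: the 5 is implied.
A third above A in this key is C#.
A fifth above A in this key is E.
A seventh above A in this key is G.
Together with the bass A, this spells A dominant seventh in root position.

A, C#, E, G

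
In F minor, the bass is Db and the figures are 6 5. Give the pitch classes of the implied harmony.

Db, F, Ab, Bb

The written figures 6 5 are shorthand for 6/5/3: the 3 is implied.
A third above Db in this key is F.
A fifth above Db in this key is Ab.
A sixth above Db in this key is Bb.
Together with the bass Db, this spells Bb minor seventh in first inversion.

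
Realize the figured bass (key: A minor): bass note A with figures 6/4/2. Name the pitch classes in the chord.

A second above A in this key is B.
A fourth above A in this key is D.
A sixth above A in this key is F.
Together with the bass A, this spells B half-diminished seventh in third inversion.

A, B, D, F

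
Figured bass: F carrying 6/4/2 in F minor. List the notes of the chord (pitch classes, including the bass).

A second above F in this key is G.
A fourth above F in this key is Bb.
A sixth above F in this key is Db.
Together with the bass F, this spells G half-diminished seventh in third inversion.

F, G, Bb, Db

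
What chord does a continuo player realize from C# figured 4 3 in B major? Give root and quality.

F# dominant seventh

The figures 4 3 indicate a seventh chord in second inversion.
In second inversion the root lies a fourth above the bass: a fourth above C# in B major is F#.
The chord tones are C#, E, F#, A#, giving F# dominant seventh.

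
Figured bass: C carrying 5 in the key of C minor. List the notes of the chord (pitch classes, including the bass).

The written figures 5 are shorthand for 5/3: the 3 is implied.
A third above C in this key is Eb.
A fifth above C in this key is G.
Together with the bass C, this spells C minor in root position.

C, Eb, G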